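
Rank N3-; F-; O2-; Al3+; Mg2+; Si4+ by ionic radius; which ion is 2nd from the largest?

Isoelectronic series (10 e⁻ each). Size is set by nuclear charge: more protons means a smaller ion. Si4+ (Z=14), Al3+ (Z=13), Mg2+ (Z=12), F- (Z=9), O2- (Z=8), N3- (Z=7).
Full ascending order: Si4+ < Al3+ < Mg2+ < F- < O2- < N3-. Counting from the largest, position 2 is O2-.

O2-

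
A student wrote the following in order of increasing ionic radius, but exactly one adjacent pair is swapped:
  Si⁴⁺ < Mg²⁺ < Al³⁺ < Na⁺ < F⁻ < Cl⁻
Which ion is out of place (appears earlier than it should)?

Mg²⁺

The pair Mg²⁺, Al³⁺ is the wrong way round — Al³⁺ and Mg²⁺ share 10 electrons; the higher nuclear charge on Al (Z=13) contracts it more, so Al³⁺ < Mg²⁺. All other adjacent pairs agree with periodic trends, so Mg²⁺ is the misplaced ion.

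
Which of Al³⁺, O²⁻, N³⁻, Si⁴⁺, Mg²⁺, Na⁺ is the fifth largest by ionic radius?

Al³⁺

Each ion has 10 electrons. The ranking follows nuclear charge in reverse — greater Z gives a smaller radius. Si⁴⁺ (Z=14), Al³⁺ (Z=13), Mg²⁺ (Z=12), Na⁺ (Z=11), O²⁻ (Z=8), N³⁻ (Z=7).
So the order is Si⁴⁺ < Al³⁺ < Mg²⁺ < Na⁺ < O²⁻ < N³⁻; the 5th-largest ion is Al³⁺.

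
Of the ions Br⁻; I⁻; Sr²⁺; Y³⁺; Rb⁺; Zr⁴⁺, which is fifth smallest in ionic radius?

Tabulating Z and e⁻: Zr⁴⁺ has 36 e⁻ (Z=40), Y³⁺ has 36 e⁻ (Z=39), Sr²⁺ has 36 e⁻ (Z=38), Rb⁺ has 36 e⁻ (Z=37), Br⁻ has 36 e⁻ (Z=35), I⁻ has 54 e⁻ (Z=53). Zr⁴⁺ < Y³⁺ (isoelectronic, higher Z=40 is smaller); Y³⁺ < Sr²⁺ (both 36 e⁻, Z=39>38); Sr²⁺ < Rb⁺ (both 36 e⁻, Z=38>37); Rb⁺ < Br⁻ (both 36 e⁻, Z=37>35); Br⁻ < I⁻ (same group, period 4 vs 5).
Ordering: Zr⁴⁺ < Y³⁺ < Sr²⁺ < Rb⁺ < Br⁻ < I⁻. The fifth smallest is Br⁻.

Br⁻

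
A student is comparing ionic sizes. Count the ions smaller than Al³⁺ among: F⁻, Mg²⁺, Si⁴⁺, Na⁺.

These species are isoelectronic with 10 electrons. The only difference is the number of protons: Si⁴⁺ (Z=14), Al³⁺ (Z=13), Mg²⁺ (Z=12), Na⁺ (Z=11), F⁻ (Z=9). The strongest nuclear pull (Si⁴⁺) gives the smallest ion.
Overall: Si⁴⁺ < Al³⁺ < Mg²⁺ < Na⁺ < F⁻. Al³⁺ has 1 below it and 3 above. That's 1.

1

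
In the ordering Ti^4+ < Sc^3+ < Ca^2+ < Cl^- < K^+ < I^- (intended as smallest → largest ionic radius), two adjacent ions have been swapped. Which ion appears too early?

Cl^-

Scanning neighbour by neighbour, only Cl^-/K^+ violates a trend: K^+ and Cl^- share 18 electrons; the higher nuclear charge on K (Z=19) contracts it more, so K^+ < Cl^-. That makes Cl^- the one sitting a position early relative to where it belongs.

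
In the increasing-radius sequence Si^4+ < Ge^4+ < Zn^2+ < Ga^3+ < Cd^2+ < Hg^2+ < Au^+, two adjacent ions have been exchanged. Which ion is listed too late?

Scanning neighbour by neighbour, only Zn^2+/Ga^3+ violates a trend: both have 28 electrons but Z(Ga)=31 > Z(Zn)=30, so Ga^3+ should be the smaller of the two. That makes Ga^3+ the one sitting a position late relative to where it belongs.

Ga^3+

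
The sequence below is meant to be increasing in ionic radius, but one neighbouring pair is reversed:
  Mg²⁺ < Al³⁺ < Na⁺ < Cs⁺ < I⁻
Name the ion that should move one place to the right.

Mg²⁺

Scanning neighbour by neighbour, only Mg²⁺/Al³⁺ violates a trend: both have 10 electrons but Z(Al)=13 > Z(Mg)=12, so Al³⁺ should be the smaller of the two. That makes Mg²⁺ the one sitting a position early relative to where it belongs.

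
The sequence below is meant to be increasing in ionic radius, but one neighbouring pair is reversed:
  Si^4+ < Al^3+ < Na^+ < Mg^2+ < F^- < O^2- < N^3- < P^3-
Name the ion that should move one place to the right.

Na^+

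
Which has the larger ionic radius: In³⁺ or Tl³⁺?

Same group, same charge. Going down the group adds an extra shell of electrons, so the ion gets larger: In³⁺ is highest in the group and smallest.

Tl³⁺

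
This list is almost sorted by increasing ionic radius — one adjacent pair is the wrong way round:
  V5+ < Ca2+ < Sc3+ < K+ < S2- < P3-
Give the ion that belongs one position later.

Ca2+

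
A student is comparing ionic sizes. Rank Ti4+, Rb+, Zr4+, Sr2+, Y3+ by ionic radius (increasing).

Ti4+ < Zr4+ < Y3+ < Sr2+ < Rb+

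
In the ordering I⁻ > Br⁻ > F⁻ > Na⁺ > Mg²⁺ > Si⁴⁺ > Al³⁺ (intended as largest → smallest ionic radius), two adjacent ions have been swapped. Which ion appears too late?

Al³⁺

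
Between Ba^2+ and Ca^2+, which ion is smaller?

Ca^2+

Same group, same charge. Going down the group adds an extra shell of electrons, so the ion gets larger: Ca^2+ is highest in the group and smallest.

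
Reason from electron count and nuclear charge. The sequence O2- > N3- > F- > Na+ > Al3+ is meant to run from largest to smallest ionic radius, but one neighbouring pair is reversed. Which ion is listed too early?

Check each adjacent pair. O2- and N3- are reversed: they are isoelectronic (10 e⁻) and O has more protons than N (8 vs 7), making O2- smaller. No other neighbouring pair contradicts the periodic trends, so O2- is the ion listed too early.

O2-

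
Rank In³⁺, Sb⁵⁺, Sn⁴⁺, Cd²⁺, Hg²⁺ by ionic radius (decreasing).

First list Z and electron count for each: Sb⁵⁺ has 46 e⁻ (Z=51), Sn⁴⁺ has 46 e⁻ (Z=50), In³⁺ has 46 e⁻ (Z=49), Cd²⁺ has 46 e⁻ (Z=48), Hg²⁺ has 78 e⁻ (Z=80). Sb⁵⁺ < Sn⁴⁺ (both 46 e⁻, Z=51>50); Sn⁴⁺ < In³⁺ (both 46 e⁻, Z=50>49); In³⁺ < Cd²⁺ (isoelectronic, higher Z=49 is smaller); Cd²⁺ < Hg²⁺ (same group, 1 shell fewer).

Hg²⁺ > Cd²⁺ > In³⁺ > Sn⁴⁺ > Sb⁵⁺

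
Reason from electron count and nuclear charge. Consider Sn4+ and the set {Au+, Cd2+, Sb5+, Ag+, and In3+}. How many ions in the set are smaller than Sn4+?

1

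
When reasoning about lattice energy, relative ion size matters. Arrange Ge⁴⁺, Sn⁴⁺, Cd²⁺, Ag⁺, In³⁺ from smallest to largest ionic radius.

Work out protons and electrons: Ge⁴⁺ (Z=32, 28 e⁻), Sn⁴⁺ (Z=50, 46 e⁻), In³⁺ (Z=49, 46 e⁻), Cd²⁺ (Z=48, 46 e⁻), Ag⁺ (Z=47, 46 e⁻). Ge⁴⁺ < Sn⁴⁺ (same group, period 4 vs 5); Sn⁴⁺ < In³⁺ (both 46 e⁻, Z=50>49); In³⁺ < Cd²⁺ (both 46 e⁻, Z=49>48); Cd²⁺ < Ag⁺ (both 46 e⁻, Z=48>47).

Ge⁴⁺ < Sn⁴⁺ < In³⁺ < Cd²⁺ < Ag⁺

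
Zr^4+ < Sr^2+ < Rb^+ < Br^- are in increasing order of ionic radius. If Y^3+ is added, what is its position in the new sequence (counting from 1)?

2

Each ion has 36 electrons. The ranking follows nuclear charge in reverse — greater Z gives a smaller radius. Zr^4+ (Z=40), Y^3+ (Z=39), Sr^2+ (Z=38), Rb^+ (Z=37), Br^- (Z=35).
The complete sequence is Zr^4+ < Y^3+ < Sr^2+ < Rb^+ < Br^-. Y^3+ sits at position 2.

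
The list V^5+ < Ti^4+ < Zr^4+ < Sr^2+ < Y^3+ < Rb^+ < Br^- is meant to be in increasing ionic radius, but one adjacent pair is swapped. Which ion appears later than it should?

Check each adjacent pair. Sr^2+ and Y^3+ are reversed: Y^3+ and Sr^2+ share 36 electrons; the higher nuclear charge on Y (Z=39) contracts it more, so Y^3+ < Sr^2+. No other neighbouring pair contradicts the periodic trends, so Y^3+ is the ion listed too late.

Y^3+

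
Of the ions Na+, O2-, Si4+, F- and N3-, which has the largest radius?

N3-

All of these have 10 electrons (isoelectronic). With the same electron cloud, the ion with the most protons pulls it in tightest. Nuclear charges: Si4+ (Z=14), Na+ (Z=11), F- (Z=9), O2- (Z=8), N3- (Z=7). Highest Z is smallest.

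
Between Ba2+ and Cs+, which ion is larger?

Cs+

All of these have 54 electrons (isoelectronic). With the same electron cloud, the ion with the most protons pulls it in tightest. Nuclear charges: Ba2+ (Z=56), Cs+ (Z=55). Highest Z is smallest.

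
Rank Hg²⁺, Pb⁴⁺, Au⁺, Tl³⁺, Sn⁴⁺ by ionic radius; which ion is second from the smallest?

Tabulating Z and e⁻: Sn⁴⁺: 46 e⁻, Z=50, Pb⁴⁺: 78 e⁻, Z=82, Tl³⁺: 78 e⁻, Z=81, Hg²⁺: 78 e⁻, Z=80, Au⁺: 78 e⁻, Z=79. Sn⁴⁺ < Pb⁴⁺ (same group, 1 shell fewer); Pb⁴⁺ < Tl³⁺ (isoelectronic, higher Z=82 is smaller); Tl³⁺ < Hg²⁺ (isoelectronic, higher Z=81 is smaller); Hg²⁺ < Au⁺ (isoelectronic, higher Z=80 is smaller).
So the order is Sn⁴⁺ < Pb⁴⁺ < Tl³⁺ < Hg²⁺ < Au⁺; the 2nd-smallest ion is Pb⁴⁺.

Pb⁴⁺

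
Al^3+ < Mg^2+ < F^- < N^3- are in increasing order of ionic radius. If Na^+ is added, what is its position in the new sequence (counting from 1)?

Each ion has 10 electrons. The ranking follows nuclear charge in reverse — greater Z gives a smaller radius. Al^3+ (Z=13), Mg^2+ (Z=12), Na^+ (Z=11), F^- (Z=9), N^3- (Z=7).
Putting Na^+ in gives Al^3+ < Mg^2+ < Na^+ < F^- < N^3-; it lands at slot 3.

3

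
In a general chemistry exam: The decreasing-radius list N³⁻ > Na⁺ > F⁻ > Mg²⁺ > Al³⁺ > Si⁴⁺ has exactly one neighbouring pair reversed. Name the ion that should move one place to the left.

F⁻

The pair Na⁺, F⁻ is the wrong way round — they are isoelectronic (10 e⁻) and Na has more protons than F (11 vs 9), making Na⁺ smaller. All other adjacent pairs agree with periodic trends, so F⁻ is the misplaced ion.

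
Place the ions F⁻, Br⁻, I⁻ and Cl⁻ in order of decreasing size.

All are in the same group with charge -1. Radius grows down the group as n (the outermost shell) increases.

I⁻ > Br⁻ > Cl⁻ > F⁻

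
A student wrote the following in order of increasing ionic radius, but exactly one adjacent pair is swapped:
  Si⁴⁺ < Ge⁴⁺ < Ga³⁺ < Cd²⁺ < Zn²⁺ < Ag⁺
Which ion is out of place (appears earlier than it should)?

Scanning neighbour by neighbour, only Cd²⁺/Zn²⁺ violates a trend: Zn²⁺ and Cd²⁺ are in one column with the same charge; the lighter period-4 ion has one fewer shell and is smaller. That makes Cd²⁺ the one sitting a position early relative to where it belongs.

Cd²⁺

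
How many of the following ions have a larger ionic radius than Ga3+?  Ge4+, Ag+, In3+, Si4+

First list Z and electron count for each: Si4+ has 10 e⁻ (Z=14), Ge4+ has 28 e⁻ (Z=32), Ga3+ has 28 e⁻ (Z=31), In3+ has 46 e⁻ (Z=49), Ag+ has 46 e⁻ (Z=47). Si4+ < Ge4+ (same group, 1 shell fewer); Ge4+ < Ga3+ (isoelectronic, higher Z=32 is smaller); Ga3+ < In3+ (same group, 1 shell fewer); In3+ < Ag+ (both 46 e⁻, Z=49>47).
Overall: Si4+ < Ge4+ < Ga3+ < In3+ < Ag+. Ga3+ has 2 below it and 2 above. So 2 are larger.

2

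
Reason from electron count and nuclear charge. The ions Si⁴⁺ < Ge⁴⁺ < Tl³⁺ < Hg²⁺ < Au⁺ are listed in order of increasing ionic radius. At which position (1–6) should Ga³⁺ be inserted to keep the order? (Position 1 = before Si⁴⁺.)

3

Electron counts and nuclear charges: Si⁴⁺ (Z=14, 10 e⁻), Ge⁴⁺ (Z=32, 28 e⁻), Ga³⁺ (Z=31, 28 e⁻), Tl³⁺ (Z=81, 78 e⁻), Hg²⁺ (Z=80, 78 e⁻), Au⁺ (Z=79, 78 e⁻). Si⁴⁺ < Ge⁴⁺ (same group, period 3 vs 4); Ge⁴⁺ < Ga³⁺ (isoelectronic, higher Z=32 is smaller); Ga³⁺ < Tl³⁺ (same group, period 4 vs 6); Tl³⁺ < Hg²⁺ (both 78 e⁻, Z=81>80); Hg²⁺ < Au⁺ (isoelectronic, higher Z=80 is smaller).
Merged order: Si⁴⁺ < Ge⁴⁺ < Ga³⁺ < Tl³⁺ < Hg²⁺ < Au⁺ — Ga³⁺ is number 3.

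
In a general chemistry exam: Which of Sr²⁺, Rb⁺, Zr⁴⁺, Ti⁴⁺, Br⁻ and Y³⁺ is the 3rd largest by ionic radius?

Sr²⁺

Tabulating Z and e⁻: Ti⁴⁺ has 18 e⁻ (Z=22), Zr⁴⁺ has 36 e⁻ (Z=40), Y³⁺ has 36 e⁻ (Z=39), Sr²⁺ has 36 e⁻ (Z=38), Rb⁺ has 36 e⁻ (Z=37), Br⁻ has 36 e⁻ (Z=35). Ti⁴⁺ < Zr⁴⁺ (same group, 1 shell fewer); Zr⁴⁺ < Y³⁺ (isoelectronic, higher Z=40 is smaller); Y³⁺ < Sr²⁺ (isoelectronic, higher Z=39 is smaller); Sr²⁺ < Rb⁺ (both 36 e⁻, Z=38>37); Rb⁺ < Br⁻ (isoelectronic, higher Z=37 is smaller).
So the order is Ti⁴⁺ < Zr⁴⁺ < Y³⁺ < Sr²⁺ < Rb⁺ < Br⁻; the 3rd-largest ion is Sr²⁺.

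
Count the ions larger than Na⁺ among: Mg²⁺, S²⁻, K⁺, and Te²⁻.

Work out protons and electrons: Mg²⁺: 10 e⁻, Z=12, Na⁺: 10 e⁻, Z=11, K⁺: 18 e⁻, Z=19, S²⁻: 18 e⁻, Z=16, Te²⁻: 54 e⁻, Z=52. Mg²⁺ < Na⁺ (isoelectronic, higher Z=12 is smaller); Na⁺ < K⁺ (same group, 1 shell fewer); K⁺ < S²⁻ (isoelectronic, higher Z=19 is smaller); S²⁻ < Te²⁻ (same group, 2 shells fewer).
Placing each against Na⁺: smaller — Mg²⁺; larger — K⁺, S²⁻, Te²⁻. So 3 are larger.

3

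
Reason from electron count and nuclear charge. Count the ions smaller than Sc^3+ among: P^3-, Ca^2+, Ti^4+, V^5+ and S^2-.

These species are isoelectronic with 18 electrons. The only difference is the number of protons: V^5+ (Z=23), Ti^4+ (Z=22), Sc^3+ (Z=21), Ca^2+ (Z=20), S^2- (Z=16), P^3- (Z=15). The strongest nuclear pull (V^5+) gives the smallest ion.
Ordering all of them (including Sc^3+) by radius gives V^5+ < Ti^4+ < Sc^3+ < Ca^2+ < S^2- < P^3-. Count: 2.

2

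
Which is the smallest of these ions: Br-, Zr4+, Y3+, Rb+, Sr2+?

Each ion has 36 electrons. The ranking follows nuclear charge in reverse — greater Z gives a smaller radius. Zr4+ (Z=40), Y3+ (Z=39), Sr2+ (Z=38), Rb+ (Z=37), Br- (Z=35).

Zr4+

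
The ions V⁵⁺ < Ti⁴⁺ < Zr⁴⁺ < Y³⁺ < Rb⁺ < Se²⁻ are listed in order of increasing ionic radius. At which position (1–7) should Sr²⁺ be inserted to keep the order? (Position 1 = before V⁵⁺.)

5

Work out protons and electrons: V⁵⁺ (Z=23, 18 e⁻), Ti⁴⁺ (Z=22, 18 e⁻), Zr⁴⁺ (Z=40, 36 e⁻), Y³⁺ (Z=39, 36 e⁻), Sr²⁺ (Z=38, 36 e⁻), Rb⁺ (Z=37, 36 e⁻), Se²⁻ (Z=34, 36 e⁻). V⁵⁺ < Ti⁴⁺ (both 18 e⁻, Z=23>22); Ti⁴⁺ < Zr⁴⁺ (same group, 1 shell fewer); Zr⁴⁺ < Y³⁺ (both 36 e⁻, Z=40>39); Y³⁺ < Sr²⁺ (isoelectronic, higher Z=39 is smaller); Sr²⁺ < Rb⁺ (both 36 e⁻, Z=38>37); Rb⁺ < Se²⁻ (both 36 e⁻, Z=37>34).
Merged order: V⁵⁺ < Ti⁴⁺ < Zr⁴⁺ < Y³⁺ < Sr²⁺ < Rb⁺ < Se²⁻ — Sr²⁺ is number 5.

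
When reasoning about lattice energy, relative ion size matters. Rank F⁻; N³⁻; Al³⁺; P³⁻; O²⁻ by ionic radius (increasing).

Al³⁺: 10 e⁻, Z=13, F⁻: 10 e⁻, Z=9, O²⁻: 10 e⁻, Z=8, N³⁻: 10 e⁻, Z=7, P³⁻: 18 e⁻, Z=15. Al³⁺ < F⁻ (isoelectronic, higher Z=13 is smaller); F⁻ < O²⁻ (isoelectronic, higher Z=9 is smaller); O²⁻ < N³⁻ (isoelectronic, higher Z=8 is smaller); N³⁻ < P³⁻ (same group, period 2 vs 3).

Al³⁺ < F⁻ < O²⁻ < N³⁻ < P³⁻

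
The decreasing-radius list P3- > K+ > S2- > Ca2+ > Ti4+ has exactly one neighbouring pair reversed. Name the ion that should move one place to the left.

S2-

Compare adjacent ions: both have 18 electrons but Z(K)=19 > Z(S)=16, so K+ should be the smaller of the two — yet in this decreasing list K+ sits before S2-. Nothing else is reversed, so S2- should move one place to the left.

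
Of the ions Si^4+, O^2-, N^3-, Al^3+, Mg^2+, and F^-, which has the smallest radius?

Si^4+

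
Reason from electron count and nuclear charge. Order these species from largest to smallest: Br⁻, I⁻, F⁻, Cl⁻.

I⁻ > Br⁻ > Cl⁻ > F⁻

These ions sit in one column with identical charge. Each step down the periodic table adds a principal shell, increasing the radius.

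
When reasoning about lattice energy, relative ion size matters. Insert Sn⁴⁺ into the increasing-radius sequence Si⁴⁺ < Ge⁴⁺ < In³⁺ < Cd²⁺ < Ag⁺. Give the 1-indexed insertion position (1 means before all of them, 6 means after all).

3

Electron counts and nuclear charges: Si⁴⁺: 10 e⁻, Z=14, Ge⁴⁺: 28 e⁻, Z=32, Sn⁴⁺: 46 e⁻, Z=50, In³⁺: 46 e⁻, Z=49, Cd²⁺: 46 e⁻, Z=48, Ag⁺: 46 e⁻, Z=47. Si⁴⁺ < Ge⁴⁺ (same group, 1 shell fewer); Ge⁴⁺ < Sn⁴⁺ (same group, period 4 vs 5); Sn⁴⁺ < In³⁺ (isoelectronic, higher Z=50 is smaller); In³⁺ < Cd²⁺ (both 46 e⁻, Z=49>48); Cd²⁺ < Ag⁺ (isoelectronic, higher Z=48 is smaller).
The complete sequence is Si⁴⁺ < Ge⁴⁺ < Sn⁴⁺ < In³⁺ < Cd²⁺ < Ag⁺. Sn⁴⁺ sits at position 3.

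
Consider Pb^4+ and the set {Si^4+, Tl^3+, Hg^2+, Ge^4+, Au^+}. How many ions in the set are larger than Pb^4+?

Tabulating Z and e⁻: Si^4+: 10 e⁻, Z=14, Ge^4+: 28 e⁻, Z=32, Pb^4+: 78 e⁻, Z=82, Tl^3+: 78 e⁻, Z=81, Hg^2+: 78 e⁻, Z=80, Au^+: 78 e⁻, Z=79. Si^4+ < Ge^4+ (same group, period 3 vs 4); Ge^4+ < Pb^4+ (same group, 2 shells fewer); Pb^4+ < Tl^3+ (both 78 e⁻, Z=82>81); Tl^3+ < Hg^2+ (both 78 e⁻, Z=81>80); Hg^2+ < Au^+ (isoelectronic, higher Z=80 is smaller).
Ordering all of them (including Pb^4+) by radius gives Si^4+ < Ge^4+ < Pb^4+ < Tl^3+ < Hg^2+ < Au^+. That's 3.

3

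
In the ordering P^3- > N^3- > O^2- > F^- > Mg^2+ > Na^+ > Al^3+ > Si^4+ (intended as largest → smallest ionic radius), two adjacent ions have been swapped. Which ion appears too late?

Na^+

The pair Mg^2+, Na^+ is the wrong way round — both have 10 electrons but Z(Mg)=12 > Z(Na)=11, so Mg^2+ should be the smaller of the two. All other adjacent pairs agree with periodic trends, so Na^+ is the misplaced ion.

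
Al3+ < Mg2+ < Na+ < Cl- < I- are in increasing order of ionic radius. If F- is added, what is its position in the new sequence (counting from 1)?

First list Z and electron count for each: Al3+ (Z=13, 10 e⁻), Mg2+ (Z=12, 10 e⁻), Na+ (Z=11, 10 e⁻), F- (Z=9, 10 e⁻), Cl- (Z=17, 18 e⁻), I- (Z=53, 54 e⁻). Al3+ < Mg2+ (isoelectronic, higher Z=13 is smaller); Mg2+ < Na+ (isoelectronic, higher Z=12 is smaller); Na+ < F- (isoelectronic, higher Z=11 is smaller); F- < Cl- (same group, 1 shell fewer); Cl- < I- (same group, period 3 vs 5).
Merged order: Al3+ < Mg2+ < Na+ < F- < Cl- < I- — F- is number 4.

4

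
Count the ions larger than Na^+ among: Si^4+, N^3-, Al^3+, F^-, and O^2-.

3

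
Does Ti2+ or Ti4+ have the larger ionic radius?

These are all Ti ions. Removing more electrons (higher positive charge) pulls the remaining electrons in closer, so Ti4+ is smallest and Ti2+ is largest.

Ti2+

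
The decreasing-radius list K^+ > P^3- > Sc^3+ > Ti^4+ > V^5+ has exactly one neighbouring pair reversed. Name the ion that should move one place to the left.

Scanning neighbour by neighbour, only K^+/P^3- violates a trend: they are isoelectronic (18 e⁻) and K has more protons than P (19 vs 15), making K^+ smaller. That makes P^3- the one sitting a position late relative to where it belongs.

P^3-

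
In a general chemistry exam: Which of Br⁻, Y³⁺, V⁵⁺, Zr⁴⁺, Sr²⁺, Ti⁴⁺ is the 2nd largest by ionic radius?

First list Z and electron count for each: V⁵⁺ (Z=23, 18 e⁻), Ti⁴⁺ (Z=22, 18 e⁻), Zr⁴⁺ (Z=40, 36 e⁻), Y³⁺ (Z=39, 36 e⁻), Sr²⁺ (Z=38, 36 e⁻), Br⁻ (Z=35, 36 e⁻). V⁵⁺ < Ti⁴⁺ (both 18 e⁻, Z=23>22); Ti⁴⁺ < Zr⁴⁺ (same group, 1 shell fewer); Zr⁴⁺ < Y³⁺ (both 36 e⁻, Z=40>39); Y³⁺ < Sr²⁺ (isoelectronic, higher Z=39 is smaller); Sr²⁺ < Br⁻ (isoelectronic, higher Z=38 is smaller).
That gives V⁵⁺ < Ti⁴⁺ < Zr⁴⁺ < Y³⁺ < Sr²⁺ < Br⁻. From the largest end, number 2 is Sr²⁺.

Sr²⁺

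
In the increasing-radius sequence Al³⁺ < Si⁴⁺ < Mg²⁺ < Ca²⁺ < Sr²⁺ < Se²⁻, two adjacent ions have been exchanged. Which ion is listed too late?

Scanning neighbour by neighbour, only Al³⁺/Si⁴⁺ violates a trend: Si⁴⁺ and Al³⁺ share 10 electrons; the higher nuclear charge on Si (Z=14) contracts it more, so Si⁴⁺ < Al³⁺. That makes Si⁴⁺ the one sitting a position late relative to where it belongs.

Si⁴⁺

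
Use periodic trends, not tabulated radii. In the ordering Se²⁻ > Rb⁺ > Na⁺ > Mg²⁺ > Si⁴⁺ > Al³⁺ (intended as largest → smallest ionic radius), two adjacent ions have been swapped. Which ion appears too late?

Al³⁺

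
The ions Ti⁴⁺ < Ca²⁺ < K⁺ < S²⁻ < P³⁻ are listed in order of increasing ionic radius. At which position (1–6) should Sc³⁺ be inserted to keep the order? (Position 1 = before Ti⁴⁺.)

2

Each ion has 18 electrons. The ranking follows nuclear charge in reverse — greater Z gives a smaller radius. Ti⁴⁺ (Z=22), Sc³⁺ (Z=21), Ca²⁺ (Z=20), K⁺ (Z=19), S²⁻ (Z=16), P³⁻ (Z=15).
Putting Sc³⁺ in gives Ti⁴⁺ < Sc³⁺ < Ca²⁺ < K⁺ < S²⁻ < P³⁻; it lands at slot 2.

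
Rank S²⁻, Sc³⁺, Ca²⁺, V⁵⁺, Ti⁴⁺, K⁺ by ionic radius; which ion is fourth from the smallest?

Ca²⁺

Isoelectronic series (18 e⁻ each). Size is set by nuclear charge: more protons means a smaller ion. V⁵⁺ (Z=23), Ti⁴⁺ (Z=22), Sc³⁺ (Z=21), Ca²⁺ (Z=20), K⁺ (Z=19), S²⁻ (Z=16).
Full ascending order: V⁵⁺ < Ti⁴⁺ < Sc³⁺ < Ca²⁺ < K⁺ < S²⁻. Counting from the smallest, position 4 is Ca²⁺.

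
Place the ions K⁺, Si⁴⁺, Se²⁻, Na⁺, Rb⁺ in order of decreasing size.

Se²⁻ > Rb⁺ > K⁺ > Na⁺ > Si⁴⁺

Tabulating Z and e⁻: Si⁴⁺: 10 e⁻, Z=14, Na⁺: 10 e⁻, Z=11, K⁺: 18 e⁻, Z=19, Rb⁺: 36 e⁻, Z=37, Se²⁻: 36 e⁻, Z=34. Si⁴⁺ < Na⁺ (isoelectronic, higher Z=14 is smaller); Na⁺ < K⁺ (same group, 1 shell fewer); K⁺ < Rb⁺ (same group, period 4 vs 5); Rb⁺ < Se²⁻ (both 36 e⁻, Z=37>34).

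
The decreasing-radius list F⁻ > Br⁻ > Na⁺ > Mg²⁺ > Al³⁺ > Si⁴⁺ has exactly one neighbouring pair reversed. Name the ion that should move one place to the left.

Br⁻

Scanning neighbour by neighbour, only F⁻/Br⁻ violates a trend: same group and charge — period 2 sits above period 4, so F⁻ is smaller. That makes Br⁻ the one sitting a position late relative to where it belongs.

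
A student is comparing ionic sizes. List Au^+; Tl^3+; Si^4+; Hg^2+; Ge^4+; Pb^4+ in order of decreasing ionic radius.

Electron counts and nuclear charges: Si^4+ (Z=14, 10 e⁻), Ge^4+ (Z=32, 28 e⁻), Pb^4+ (Z=82, 78 e⁻), Tl^3+ (Z=81, 78 e⁻), Hg^2+ (Z=80, 78 e⁻), Au^+ (Z=79, 78 e⁻). Si^4+ < Ge^4+ (same group, period 3 vs 4); Ge^4+ < Pb^4+ (same group, period 4 vs 6); Pb^4+ < Tl^3+ (both 78 e⁻, Z=82>81); Tl^3+ < Hg^2+ (both 78 e⁻, Z=81>80); Hg^2+ < Au^+ (both 78 e⁻, Z=80>79).

Au^+ > Hg^2+ > Tl^3+ > Pb^4+ > Ge^4+ > Si^4+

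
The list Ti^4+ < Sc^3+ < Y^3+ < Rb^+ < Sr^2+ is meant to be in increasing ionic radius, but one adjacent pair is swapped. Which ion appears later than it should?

Sr^2+

Scanning neighbour by neighbour, only Rb^+/Sr^2+ violates a trend: both have 36 electrons but Z(Sr)=38 > Z(Rb)=37, so Sr^2+ should be the smaller of the two. That makes Sr^2+ the one sitting a position late relative to where it belongs.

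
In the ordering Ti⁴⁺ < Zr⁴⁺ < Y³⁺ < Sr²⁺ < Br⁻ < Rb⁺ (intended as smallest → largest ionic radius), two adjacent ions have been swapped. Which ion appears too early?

Br⁻

Compare adjacent ions: they are isoelectronic (36 e⁻) and Rb has more protons than Br (37 vs 35), making Rb⁺ smaller — yet in this increasing list Br⁻ sits before Rb⁺. Nothing else is reversed, so Br⁻ should move one place to the right.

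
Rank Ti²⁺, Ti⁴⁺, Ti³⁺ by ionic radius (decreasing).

Same element, different charge: the more highly charged cation has fewer electrons and a greater effective nuclear charge per electron, making Ti⁴⁺ the smallest.

Ti²⁺ > Ti³⁺ > Ti⁴⁺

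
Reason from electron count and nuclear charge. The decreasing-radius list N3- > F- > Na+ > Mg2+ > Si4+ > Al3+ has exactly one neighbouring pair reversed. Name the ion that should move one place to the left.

Al3+

Compare adjacent ions: Si4+ and Al3+ share 10 electrons; the higher nuclear charge on Si (Z=14) contracts it more, so Si4+ < Al3+ — yet in this decreasing list Si4+ sits before Al3+. Nothing else is reversed, so Al3+ should move one place to the left.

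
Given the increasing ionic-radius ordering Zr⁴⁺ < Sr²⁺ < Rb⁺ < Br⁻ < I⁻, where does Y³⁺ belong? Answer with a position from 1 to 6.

2

First list Z and electron count for each: Zr⁴⁺: 36 e⁻, Z=40, Y³⁺: 36 e⁻, Z=39, Sr²⁺: 36 e⁻, Z=38, Rb⁺: 36 e⁻, Z=37, Br⁻: 36 e⁻, Z=35, I⁻: 54 e⁻, Z=53. Zr⁴⁺ < Y³⁺ (isoelectronic, higher Z=40 is smaller); Y³⁺ < Sr²⁺ (isoelectronic, higher Z=39 is smaller); Sr²⁺ < Rb⁺ (both 36 e⁻, Z=38>37); Rb⁺ < Br⁻ (isoelectronic, higher Z=37 is smaller); Br⁻ < I⁻ (same group, 1 shell fewer).
The complete sequence is Zr⁴⁺ < Y³⁺ < Sr²⁺ < Rb⁺ < Br⁻ < I⁻. Y³⁺ sits at position 2.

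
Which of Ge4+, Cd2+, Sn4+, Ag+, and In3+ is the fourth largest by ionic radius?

Sn4+

Ge4+ (Z=32, 28 e⁻), Sn4+ (Z=50, 46 e⁻), In3+ (Z=49, 46 e⁻), Cd2+ (Z=48, 46 e⁻), Ag+ (Z=47, 46 e⁻). Ge4+ < Sn4+ (same group, period 4 vs 5); Sn4+ < In3+ (isoelectronic, higher Z=50 is smaller); In3+ < Cd2+ (isoelectronic, higher Z=49 is smaller); Cd2+ < Ag+ (both 46 e⁻, Z=48>47).
That gives Ge4+ < Sn4+ < In3+ < Cd2+ < Ag+. From the largest end, number 4 is Sn4+.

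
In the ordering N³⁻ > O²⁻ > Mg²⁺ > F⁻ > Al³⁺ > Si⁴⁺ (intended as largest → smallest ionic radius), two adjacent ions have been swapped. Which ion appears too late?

Check each adjacent pair. Mg²⁺ and F⁻ are reversed: Mg²⁺ and F⁻ share 10 electrons; the higher nuclear charge on Mg (Z=12) contracts it more, so Mg²⁺ < F⁻. No other neighbouring pair contradicts the periodic trends, so F⁻ is the ion listed too late.

F⁻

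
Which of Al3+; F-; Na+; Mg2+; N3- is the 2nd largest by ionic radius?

Each ion has 10 electrons. The ranking follows nuclear charge in reverse — greater Z gives a smaller radius. Al3+ (Z=13), Mg2+ (Z=12), Na+ (Z=11), F- (Z=9), N3- (Z=7).
That gives Al3+ < Mg2+ < Na+ < F- < N3-. From the largest end, number 2 is F-.

F-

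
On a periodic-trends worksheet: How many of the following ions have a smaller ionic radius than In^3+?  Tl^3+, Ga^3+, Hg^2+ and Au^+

Tabulating Z and e⁻: Ga^3+: 28 e⁻, Z=31, In^3+: 46 e⁻, Z=49, Tl^3+: 78 e⁻, Z=81, Hg^2+: 78 e⁻, Z=80, Au^+: 78 e⁻, Z=79. Ga^3+ < In^3+ (same group, 1 shell fewer); In^3+ < Tl^3+ (same group, 1 shell fewer); Tl^3+ < Hg^2+ (both 78 e⁻, Z=81>80); Hg^2+ < Au^+ (isoelectronic, higher Z=80 is smaller).
Relative to In^3+, the ions that are smaller are Ga^3+. That's 1.

1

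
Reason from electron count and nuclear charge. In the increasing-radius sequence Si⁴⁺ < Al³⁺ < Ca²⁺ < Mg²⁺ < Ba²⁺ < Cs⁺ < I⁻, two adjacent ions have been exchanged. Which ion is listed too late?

Compare adjacent ions: same group and charge — period 3 sits above period 4, so Mg²⁺ is smaller — yet in this increasing list Ca²⁺ sits before Mg²⁺. Nothing else is reversed, so Mg²⁺ should move one place to the left.

Mg²⁺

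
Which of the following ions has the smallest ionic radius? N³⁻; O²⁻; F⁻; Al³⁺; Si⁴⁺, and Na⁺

Si⁴⁺

These species are isoelectronic with 10 electrons. The only difference is the number of protons: Si⁴⁺ (Z=14), Al³⁺ (Z=13), Na⁺ (Z=11), F⁻ (Z=9), O²⁻ (Z=8), N³⁻ (Z=7). The strongest nuclear pull (Si⁴⁺) gives the smallest ion.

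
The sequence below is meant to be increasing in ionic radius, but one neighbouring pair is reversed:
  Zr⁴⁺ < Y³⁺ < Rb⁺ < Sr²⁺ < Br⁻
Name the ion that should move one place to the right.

Rb⁺

The pair Rb⁺, Sr²⁺ is the wrong way round — Sr²⁺ and Rb⁺ share 36 electrons; the higher nuclear charge on Sr (Z=38) contracts it more, so Sr²⁺ < Rb⁺. All other adjacent pairs agree with periodic trends, so Rb⁺ is the misplaced ion.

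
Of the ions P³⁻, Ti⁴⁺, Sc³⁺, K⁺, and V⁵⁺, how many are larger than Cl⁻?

1

Isoelectronic series (18 e⁻ each). Size is set by nuclear charge: more protons means a smaller ion. V⁵⁺ (Z=23), Ti⁴⁺ (Z=22), Sc³⁺ (Z=21), K⁺ (Z=19), Cl⁻ (Z=17), P³⁻ (Z=15).
Ordering all of them (including Cl⁻) by radius gives V⁵⁺ < Ti⁴⁺ < Sc³⁺ < K⁺ < Cl⁻ < P³⁻. That's 1.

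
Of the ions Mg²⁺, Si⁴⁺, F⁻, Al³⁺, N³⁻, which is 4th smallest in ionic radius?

F⁻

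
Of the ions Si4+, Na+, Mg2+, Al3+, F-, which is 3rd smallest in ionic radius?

Each ion has 10 electrons. The ranking follows nuclear charge in reverse — greater Z gives a smaller radius. Si4+ (Z=14), Al3+ (Z=13), Mg2+ (Z=12), Na+ (Z=11), F- (Z=9).
So the order is Si4+ < Al3+ < Mg2+ < Na+ < F-; the 3rd-smallest ion is Mg2+.

Mg2+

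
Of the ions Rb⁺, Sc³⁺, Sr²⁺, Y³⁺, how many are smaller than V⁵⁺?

Tabulating Z and e⁻: V⁵⁺ has 18 e⁻ (Z=23), Sc³⁺ has 18 e⁻ (Z=21), Y³⁺ has 36 e⁻ (Z=39), Sr²⁺ has 36 e⁻ (Z=38), Rb⁺ has 36 e⁻ (Z=37). V⁵⁺ < Sc³⁺ (both 18 e⁻, Z=23>21); Sc³⁺ < Y³⁺ (same group, period 4 vs 5); Y³⁺ < Sr²⁺ (isoelectronic, higher Z=39 is smaller); Sr²⁺ < Rb⁺ (both 36 e⁻, Z=38>37).
Placing each against V⁵⁺: smaller — none; larger — Sc³⁺, Y³⁺, Sr²⁺, Rb⁺. That's 0.

0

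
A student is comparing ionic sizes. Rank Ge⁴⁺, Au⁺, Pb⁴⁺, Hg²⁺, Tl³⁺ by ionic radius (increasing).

Ge⁴⁺ (Z=32, 28 e⁻), Pb⁴⁺ (Z=82, 78 e⁻), Tl³⁺ (Z=81, 78 e⁻), Hg²⁺ (Z=80, 78 e⁻), Au⁺ (Z=79, 78 e⁻). Ge⁴⁺ < Pb⁴⁺ (same group, 2 shells fewer); Pb⁴⁺ < Tl³⁺ (isoelectronic, higher Z=82 is smaller); Tl³⁺ < Hg²⁺ (both 78 e⁻, Z=81>80); Hg²⁺ < Au⁺ (isoelectronic, higher Z=80 is smaller).

Ge⁴⁺ < Pb⁴⁺ < Tl³⁺ < Hg²⁺ < Au⁺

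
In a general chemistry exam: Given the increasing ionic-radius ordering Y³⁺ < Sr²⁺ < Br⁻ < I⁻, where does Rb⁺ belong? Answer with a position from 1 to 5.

3

Work out protons and electrons: Y³⁺ (Z=39, 36 e⁻), Sr²⁺ (Z=38, 36 e⁻), Rb⁺ (Z=37, 36 e⁻), Br⁻ (Z=35, 36 e⁻), I⁻ (Z=53, 54 e⁻). Y³⁺ < Sr²⁺ (isoelectronic, higher Z=39 is smaller); Sr²⁺ < Rb⁺ (both 36 e⁻, Z=38>37); Rb⁺ < Br⁻ (both 36 e⁻, Z=37>35); Br⁻ < I⁻ (same group, 1 shell fewer).
With Rb⁺ included the full order is Y³⁺ < Sr²⁺ < Rb⁺ < Br⁻ < I⁻, so it takes position 3.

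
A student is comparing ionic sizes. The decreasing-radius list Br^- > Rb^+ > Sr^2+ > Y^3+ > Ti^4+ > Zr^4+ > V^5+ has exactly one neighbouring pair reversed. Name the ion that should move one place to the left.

The pair Ti^4+, Zr^4+ is the wrong way round — both in group 4 with the same charge; Ti^4+ (period 4) has the smaller radius. All other adjacent pairs agree with periodic trends, so Zr^4+ is the misplaced ion.

Zr^4+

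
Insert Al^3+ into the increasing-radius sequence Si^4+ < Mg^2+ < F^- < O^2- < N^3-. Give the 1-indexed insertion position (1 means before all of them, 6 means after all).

2

Each ion has 10 electrons. The ranking follows nuclear charge in reverse — greater Z gives a smaller radius. Si^4+ (Z=14), Al^3+ (Z=13), Mg^2+ (Z=12), F^- (Z=9), O^2- (Z=8), N^3- (Z=7).
Putting Al^3+ in gives Si^4+ < Al^3+ < Mg^2+ < F^- < O^2- < N^3-; it lands at slot 2.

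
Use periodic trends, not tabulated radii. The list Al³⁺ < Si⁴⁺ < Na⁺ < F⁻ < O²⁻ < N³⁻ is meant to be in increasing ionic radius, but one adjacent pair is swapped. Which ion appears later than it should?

Si⁴⁺

Compare adjacent ions: both have 10 electrons but Z(Si)=14 > Z(Al)=13, so Si⁴⁺ should be the smaller of the two — yet in this increasing list Al³⁺ sits before Si⁴⁺. Nothing else is reversed, so Si⁴⁺ should move one place to the left.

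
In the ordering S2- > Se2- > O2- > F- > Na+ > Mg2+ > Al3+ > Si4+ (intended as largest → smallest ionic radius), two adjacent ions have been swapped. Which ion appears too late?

Compare adjacent ions: both in group 16 with the same charge; S2- (period 3) has the smaller radius — yet in this decreasing list S2- sits before Se2-. Nothing else is reversed, so Se2- should move one place to the left.

Se2-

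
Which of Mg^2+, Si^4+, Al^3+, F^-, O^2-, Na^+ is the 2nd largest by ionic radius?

F^-

All of these have 10 electrons (isoelectronic). With the same electron cloud, the ion with the most protons pulls it in tightest. Nuclear charges: Si^4+ (Z=14), Al^3+ (Z=13), Mg^2+ (Z=12), Na^+ (Z=11), F^- (Z=9), O^2- (Z=8). Highest Z is smallest.
That gives Si^4+ < Al^3+ < Mg^2+ < Na^+ < F^- < O^2-. From the largest end, number 2 is F^-.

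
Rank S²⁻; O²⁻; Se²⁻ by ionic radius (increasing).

O²⁻ < S²⁻ < Se²⁻

Same group, same charge. Going down the group adds an extra shell of electrons, so the ion gets larger: O²⁻ is highest in the group and smallest.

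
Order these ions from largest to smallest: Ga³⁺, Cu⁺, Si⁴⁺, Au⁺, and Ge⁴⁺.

Tabulating Z and e⁻: Si⁴⁺ has 10 e⁻ (Z=14), Ge⁴⁺ has 28 e⁻ (Z=32), Ga³⁺ has 28 e⁻ (Z=31), Cu⁺ has 28 e⁻ (Z=29), Au⁺ has 78 e⁻ (Z=79). Si⁴⁺ < Ge⁴⁺ (same group, period 3 vs 4); Ge⁴⁺ < Ga³⁺ (isoelectronic, higher Z=32 is smaller); Ga³⁺ < Cu⁺ (isoelectronic, higher Z=31 is smaller); Cu⁺ < Au⁺ (same group, 2 shells fewer).

Au⁺ > Cu⁺ > Ga³⁺ > Ge⁴⁺ > Si⁴⁺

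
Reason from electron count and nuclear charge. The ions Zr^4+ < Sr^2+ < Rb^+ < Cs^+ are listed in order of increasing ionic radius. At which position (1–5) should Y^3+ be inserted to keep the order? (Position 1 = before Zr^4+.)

2

First list Z and electron count for each: Zr^4+: 36 e⁻, Z=40, Y^3+: 36 e⁻, Z=39, Sr^2+: 36 e⁻, Z=38, Rb^+: 36 e⁻, Z=37, Cs^+: 54 e⁻, Z=55. Zr^4+ < Y^3+ (both 36 e⁻, Z=40>39); Y^3+ < Sr^2+ (isoelectronic, higher Z=39 is smaller); Sr^2+ < Rb^+ (isoelectronic, higher Z=38 is smaller); Rb^+ < Cs^+ (same group, 1 shell fewer).
Putting Y^3+ in gives Zr^4+ < Y^3+ < Sr^2+ < Rb^+ < Cs^+; it lands at slot 2.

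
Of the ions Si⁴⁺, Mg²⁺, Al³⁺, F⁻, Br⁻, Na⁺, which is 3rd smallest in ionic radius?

Mg²⁺

First list Z and electron count for each: Si⁴⁺ (Z=14, 10 e⁻), Al³⁺ (Z=13, 10 e⁻), Mg²⁺ (Z=12, 10 e⁻), Na⁺ (Z=11, 10 e⁻), F⁻ (Z=9, 10 e⁻), Br⁻ (Z=35, 36 e⁻). Si⁴⁺ < Al³⁺ (isoelectronic, higher Z=14 is smaller); Al³⁺ < Mg²⁺ (both 10 e⁻, Z=13>12); Mg²⁺ < Na⁺ (isoelectronic, higher Z=12 is smaller); Na⁺ < F⁻ (both 10 e⁻, Z=11>9); F⁻ < Br⁻ (same group, 2 shells fewer).
So the order is Si⁴⁺ < Al³⁺ < Mg²⁺ < Na⁺ < F⁻ < Br⁻; the 3rd-smallest ion is Mg²⁺.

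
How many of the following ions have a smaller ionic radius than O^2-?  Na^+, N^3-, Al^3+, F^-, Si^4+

Each ion has 10 electrons. The ranking follows nuclear charge in reverse — greater Z gives a smaller radius. Si^4+ (Z=14), Al^3+ (Z=13), Na^+ (Z=11), F^- (Z=9), O^2- (Z=8), N^3- (Z=7).
Placing each against O^2-: smaller — Si^4+, Al^3+, Na^+, F^-; larger — N^3-. So 4 are smaller.

4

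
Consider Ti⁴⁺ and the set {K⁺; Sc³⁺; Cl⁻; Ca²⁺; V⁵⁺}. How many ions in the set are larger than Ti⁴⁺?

4

These species are isoelectronic with 18 electrons. The only difference is the number of protons: V⁵⁺ (Z=23), Ti⁴⁺ (Z=22), Sc³⁺ (Z=21), Ca²⁺ (Z=20), K⁺ (Z=19), Cl⁻ (Z=17). The strongest nuclear pull (V⁵⁺) gives the smallest ion.
Placing each against Ti⁴⁺: smaller — V⁵⁺; larger — Sc³⁺, Ca²⁺, K⁺, Cl⁻. So 4 are larger.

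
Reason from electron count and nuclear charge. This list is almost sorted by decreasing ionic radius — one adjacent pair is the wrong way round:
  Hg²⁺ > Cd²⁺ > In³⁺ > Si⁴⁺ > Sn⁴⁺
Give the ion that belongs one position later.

Si⁴⁺

Check each adjacent pair. Si⁴⁺ and Sn⁴⁺ are reversed: Si⁴⁺ and Sn⁴⁺ are in one column with the same charge; the lighter period-3 ion has 2 fewer shells and is smaller. No other neighbouring pair contradicts the periodic trends, so Si⁴⁺ is the ion listed too early.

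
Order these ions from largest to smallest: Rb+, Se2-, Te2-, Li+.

Electron counts and nuclear charges: Li+: 2 e⁻, Z=3, Rb+: 36 e⁻, Z=37, Se2-: 36 e⁻, Z=34, Te2-: 54 e⁻, Z=52. Li+ < Rb+ (same group, period 2 vs 5); Rb+ < Se2- (both 36 e⁻, Z=37>34); Se2- < Te2- (same group, 1 shell fewer).

Te2- > Se2- > Rb+ > Li+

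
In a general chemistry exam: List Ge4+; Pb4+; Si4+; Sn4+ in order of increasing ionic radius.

These ions sit in one column with identical charge. Each step down the periodic table adds a principal shell, increasing the radius.

Si4+ < Ge4+ < Sn4+ < Pb4+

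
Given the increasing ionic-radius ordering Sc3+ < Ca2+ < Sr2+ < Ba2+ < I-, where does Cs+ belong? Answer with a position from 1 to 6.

Sc3+ has 18 e⁻ (Z=21), Ca2+ has 18 e⁻ (Z=20), Sr2+ has 36 e⁻ (Z=38), Ba2+ has 54 e⁻ (Z=56), Cs+ has 54 e⁻ (Z=55), I- has 54 e⁻ (Z=53). Sc3+ < Ca2+ (isoelectronic, higher Z=21 is smaller); Ca2+ < Sr2+ (same group, period 4 vs 5); Sr2+ < Ba2+ (same group, period 5 vs 6); Ba2+ < Cs+ (isoelectronic, higher Z=56 is smaller); Cs+ < I- (both 54 e⁻, Z=55>53).
The complete sequence is Sc3+ < Ca2+ < Sr2+ < Ba2+ < Cs+ < I-. Cs+ sits at position 5.

5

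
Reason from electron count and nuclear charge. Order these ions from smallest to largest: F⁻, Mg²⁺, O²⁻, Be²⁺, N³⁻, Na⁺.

Be²⁺ < Mg²⁺ < Na⁺ < F⁻ < O²⁻ < N³⁻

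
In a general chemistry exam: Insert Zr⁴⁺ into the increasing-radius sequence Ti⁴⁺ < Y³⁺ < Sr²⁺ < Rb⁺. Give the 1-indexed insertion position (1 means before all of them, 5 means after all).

Tabulating Z and e⁻: Ti⁴⁺: 18 e⁻, Z=22, Zr⁴⁺: 36 e⁻, Z=40, Y³⁺: 36 e⁻, Z=39, Sr²⁺: 36 e⁻, Z=38, Rb⁺: 36 e⁻, Z=37. Ti⁴⁺ < Zr⁴⁺ (same group, 1 shell fewer); Zr⁴⁺ < Y³⁺ (both 36 e⁻, Z=40>39); Y³⁺ < Sr²⁺ (isoelectronic, higher Z=39 is smaller); Sr²⁺ < Rb⁺ (both 36 e⁻, Z=38>37).
Putting Zr⁴⁺ in gives Ti⁴⁺ < Zr⁴⁺ < Y³⁺ < Sr²⁺ < Rb⁺; it lands at slot 2.

2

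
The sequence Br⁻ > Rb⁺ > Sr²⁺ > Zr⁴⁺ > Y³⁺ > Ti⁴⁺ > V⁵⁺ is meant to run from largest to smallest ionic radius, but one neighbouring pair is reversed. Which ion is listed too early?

Zr⁴⁺

Check each adjacent pair. Zr⁴⁺ and Y³⁺ are reversed: both have 36 electrons but Z(Zr)=40 > Z(Y)=39, so Zr⁴⁺ should be the smaller of the two. No other neighbouring pair contradicts the periodic trends, so Zr⁴⁺ is the ion listed too early.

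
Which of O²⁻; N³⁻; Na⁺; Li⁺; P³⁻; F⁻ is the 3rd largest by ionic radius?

Tabulating Z and e⁻: Li⁺ has 2 e⁻ (Z=3), Na⁺ has 10 e⁻ (Z=11), F⁻ has 10 e⁻ (Z=9), O²⁻ has 10 e⁻ (Z=8), N³⁻ has 10 e⁻ (Z=7), P³⁻ has 18 e⁻ (Z=15). Li⁺ < Na⁺ (same group, 1 shell fewer); Na⁺ < F⁻ (isoelectronic, higher Z=11 is smaller); F⁻ < O²⁻ (isoelectronic, higher Z=9 is smaller); O²⁻ < N³⁻ (isoelectronic, higher Z=8 is smaller); N³⁻ < P³⁻ (same group, 1 shell fewer).
Ordering: Li⁺ < Na⁺ < F⁻ < O²⁻ < N³⁻ < P³⁻. The 3rd largest is O²⁻.

O²⁻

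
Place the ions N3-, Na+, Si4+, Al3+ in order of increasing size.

Isoelectronic series (10 e⁻ each). Size is set by nuclear charge: more protons means a smaller ion. Si4+ (Z=14), Al3+ (Z=13), Na+ (Z=11), N3- (Z=7).

Si4+ < Al3+ < Na+ < N3-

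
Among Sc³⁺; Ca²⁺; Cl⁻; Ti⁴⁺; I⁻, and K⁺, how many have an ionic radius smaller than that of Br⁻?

Ti⁴⁺ has 18 e⁻ (Z=22), Sc³⁺ has 18 e⁻ (Z=21), Ca²⁺ has 18 e⁻ (Z=20), K⁺ has 18 e⁻ (Z=19), Cl⁻ has 18 e⁻ (Z=17), Br⁻ has 36 e⁻ (Z=35), I⁻ has 54 e⁻ (Z=53). Ti⁴⁺ < Sc³⁺ (isoelectronic, higher Z=22 is smaller); Sc³⁺ < Ca²⁺ (both 18 e⁻, Z=21>20); Ca²⁺ < K⁺ (both 18 e⁻, Z=20>19); K⁺ < Cl⁻ (isoelectronic, higher Z=19 is smaller); Cl⁻ < Br⁻ (same group, period 3 vs 4); Br⁻ < I⁻ (same group, 1 shell fewer).
Ordering all of them (including Br⁻) by radius gives Ti⁴⁺ < Sc³⁺ < Ca²⁺ < K⁺ < Cl⁻ < Br⁻ < I⁻. That's 5.

5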